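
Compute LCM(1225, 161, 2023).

8142575

lcm(1225, 161) = 1225·161/gcd = 197225/7 = 28175
lcm(28175, 2023) = 28175·2023/gcd = 56998025/7 = 8142575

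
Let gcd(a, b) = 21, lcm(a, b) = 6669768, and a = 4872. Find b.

a·b = gcd·lcm = 21·6669768 = 140065128, so b = 140065128/4872 = 28749.

28749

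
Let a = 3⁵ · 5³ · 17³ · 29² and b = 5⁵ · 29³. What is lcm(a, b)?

90990709846875

max exponent per prime: 3⁵ · 5⁵ · 17³ · 29³ = 90990709846875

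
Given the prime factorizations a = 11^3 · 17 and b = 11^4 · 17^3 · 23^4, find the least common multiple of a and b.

max exponent per prime: 11^4 · 17^3 · 23^4 = 20129308173953

20129308173953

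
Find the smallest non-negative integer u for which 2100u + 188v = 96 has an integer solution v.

Euclid: 2100 = 11·188 + 32; 188 = 5·32 + 28; 32 = 1·28 + 4; 28 = 7·4 + 0 → gcd = 4; 96 = 4·24.
Back-substitution yields 2100·(6) + 188·(-67) = 4, so one solution is u = 6·24 = 144, v = -67·24 = -1608.
Solutions in u differ by 188/4 = 47; the one in [0, 47) is 144 mod 47 = 3.

3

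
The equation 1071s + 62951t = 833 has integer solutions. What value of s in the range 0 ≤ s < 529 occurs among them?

Euclid: 62951 = 58·1071 + 833; 1071 = 1·833 + 238; 833 = 3·238 + 119; 238 = 2·119 + 0 → gcd = 119; 833 = 119·7.
Back-substitution yields 1071·(-235) + 62951·(4) = 119, so one solution is s = -235·7 = -1645, t = 4·7 = 28.
Solutions in s differ by 62951/119 = 529; the one in [0, 529) is -1645 mod 529 = 471.

471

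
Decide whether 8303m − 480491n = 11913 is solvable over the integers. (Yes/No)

By Bézout, 8303m − 480491n = 11913 has integer solutions iff gcd(8303, 480491) | 11913.
Euclid: 480491 = 57·8303 + 7220; 8303 = 1·7220 + 1083; 7220 = 6·1083 + 722; 1083 = 1·722 + 361; 722 = 2·361 + 0. gcd = 361; 11913 mod 361 = 0. Yes.

Yes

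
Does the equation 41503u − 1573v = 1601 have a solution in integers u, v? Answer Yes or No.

By Bézout, 41503u − 1573v = 1601 has integer solutions iff gcd(41503, 1573) | 1601.
Euclid: 41503 = 26·1573 + 605; 1573 = 2·605 + 363; 605 = 1·363 + 242; 363 = 1·242 + 121; 242 = 2·121 + 0. gcd = 121; 1601 mod 121 = 28. No.

No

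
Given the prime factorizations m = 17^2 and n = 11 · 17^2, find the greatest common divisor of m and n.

min exponent per shared prime: 17^2 = 289

289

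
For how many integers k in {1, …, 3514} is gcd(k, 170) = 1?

170 = 2·5·17. Inclusion–exclusion on these primes:
3514 − ⌊3514/2⌋ − ⌊3514/5⌋ − ⌊3514/17⌋ + ⌊3514/10⌋ + ⌊3514/34⌋ + ⌊3514/85⌋ − ⌊3514/170⌋ = 1324

1324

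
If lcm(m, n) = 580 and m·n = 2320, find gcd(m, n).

gcd·lcm = product, so gcd = 2320/580 = 4.

4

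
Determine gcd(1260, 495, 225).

45

1260 = 2² · 3² · 5 · 7; 495 = 3² · 5 · 11; 225 = 3² · 5²
gcd takes min exponent of each prime: 3² · 5 = 45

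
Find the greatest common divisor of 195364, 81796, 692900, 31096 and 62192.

gcd(195364, 81796): 195364 = 2·81796 + 31772; 81796 = 2·31772 + 18252; 31772 = 1·18252 + 13520; 18252 = 1·13520 + 4732; 13520 = 2·4732 + 4056; 4732 = 1·4056 + 676; 4056 = 6·676 + 0 → 676
gcd(676, 692900): 692900 = 1025·676 + 0 → 676
gcd(676, 31096): 31096 = 46·676 + 0 → 676
gcd(676, 62192): 62192 = 92·676 + 0 → 676

676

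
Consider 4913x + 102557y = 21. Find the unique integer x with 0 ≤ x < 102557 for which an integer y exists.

gcd(4913, 102557) = 1 (Euclid: 102557 = 20·4913 + 4297; 4913 = 1·4297 + 616; 4297 = 6·616 + 601; 616 = 1·601 + 15; 601 = 40·15 + 1; 15 = 15·1 + 0), and 1 | 21.
Extended Euclid: 4913·(-6826) + 102557·(327) = 1. Scale by 21: x₀ = -143346.
General solution x = x₀ + 102557t; reducing mod 102557 gives x = 61768 (and y = -2959).

61768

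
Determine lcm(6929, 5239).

gcd first: 6929 = 1·5239 + 1690; 5239 = 3·1690 + 169; 1690 = 10·169 + 0 → gcd = 169
lcm = 6929·5239/gcd = 36301031/169 = 214799

214799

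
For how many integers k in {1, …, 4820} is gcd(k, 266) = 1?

266 = 2·7·19. Inclusion–exclusion on these primes:
4820 − ⌊4820/2⌋ − ⌊4820/7⌋ − ⌊4820/19⌋ + ⌊4820/14⌋ + ⌊4820/38⌋ + ⌊4820/133⌋ − ⌊4820/266⌋ = 1957

1957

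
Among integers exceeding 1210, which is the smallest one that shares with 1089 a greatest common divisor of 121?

gcd(a, 1089) = 121 forces 121 | a; write a = 121s. Then gcd(121s, 121·9) = 121·gcd(s, 9), so need gcd(s, 9) = 1.
121s > 1210 gives s ≥ 11. The least s ≥ 11 coprime to 9 is 11, so a = 121·11 = 1331.

1331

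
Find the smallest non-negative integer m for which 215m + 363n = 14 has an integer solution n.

358

Reduce mod 363: 215m ≡ 14 (mod 363). With g = gcd(215, 363) = 1 dividing 14, divide through: 215m ≡ 14 (mod 363).
Since gcd(215, 363) = 1, m ≡ 14·(215)⁻¹ ≡ 358 (mod 363). Smallest non-negative: 358.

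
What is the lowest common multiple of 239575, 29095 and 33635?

lcm(239575, 29095) = 239575·29095/gcd = 6970434625/5 = 1394086925
lcm(1394086925, 33635) = 1394086925·33635/gcd = 46890113722375/35 = 1339717534925

1339717534925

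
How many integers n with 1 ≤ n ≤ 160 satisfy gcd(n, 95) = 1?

Prime factors of 95: 5, 19. Count integers ≤ 160 divisible by none of them.
By inclusion–exclusion: 160 − ⌊160/5⌋ − ⌊160/19⌋ + ⌊160/95⌋ = 121.

121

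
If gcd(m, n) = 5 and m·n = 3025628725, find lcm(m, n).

605125745

For any two positive integers, gcd × lcm equals their product. Hence lcm = 3025628725 / 5 = 605125745.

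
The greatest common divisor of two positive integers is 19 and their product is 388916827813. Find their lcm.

20469306727

gcd·lcm = product, so lcm = 388916827813/19 = 20469306727.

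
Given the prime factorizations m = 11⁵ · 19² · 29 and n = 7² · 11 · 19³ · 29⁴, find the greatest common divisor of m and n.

115159

min exponent per shared prime: 11 · 19² · 29 = 115159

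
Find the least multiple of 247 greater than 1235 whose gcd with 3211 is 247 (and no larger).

gcd(k, 3211) = 247 forces 247 | k; write k = 247s. Then gcd(247s, 247·13) = 247·gcd(s, 13), so need gcd(s, 13) = 1.
247s > 1235 gives s ≥ 6. The least s ≥ 6 coprime to 13 is 6, so k = 247·6 = 1482.

1482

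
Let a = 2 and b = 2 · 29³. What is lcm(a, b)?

48778

max exponent per prime: 2 · 29³ = 48778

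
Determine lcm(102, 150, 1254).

102 = 2 · 3 · 17; 150 = 2 · 3 · 5²; 1254 = 2 · 3 · 11 · 19
lcm takes max exponent of each prime: 2 · 3 · 5² · 11 · 17 · 19 = 532950

532950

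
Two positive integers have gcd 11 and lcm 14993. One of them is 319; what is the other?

517

Using mn = gcd(m,n)·lcm(m,n) = 11·14993 = 164923, we get n = 164923/319 = 517.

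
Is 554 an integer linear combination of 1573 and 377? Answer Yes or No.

No

By Bézout, 1573x − 377y = 554 has integer solutions iff gcd(1573, 377) | 554.
Euclid: 1573 = 4·377 + 65; 377 = 5·65 + 52; 65 = 1·52 + 13; 52 = 4·13 + 0. gcd = 13; 554 mod 13 = 8. No.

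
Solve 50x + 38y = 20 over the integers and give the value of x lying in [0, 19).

gcd(50, 38) = 2 (Euclid: 50 = 1·38 + 12; 38 = 3·12 + 2; 12 = 6·2 + 0), and 2 | 20.
Extended Euclid: 50·(-3) + 38·(4) = 2. Scale by 10: x₀ = -30.
General solution x = x₀ + 19t; reducing mod 19 gives x = 8 (and y = -10).

8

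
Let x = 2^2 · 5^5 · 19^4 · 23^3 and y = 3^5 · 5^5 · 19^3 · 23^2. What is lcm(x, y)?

4816307406262500

max exponent per prime: 2^2 · 3^5 · 5^5 · 19^4 · 23^3 = 4816307406262500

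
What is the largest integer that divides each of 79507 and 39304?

1

79507 = 43³
39304 = 2³ · 17³
Common: 1 = 1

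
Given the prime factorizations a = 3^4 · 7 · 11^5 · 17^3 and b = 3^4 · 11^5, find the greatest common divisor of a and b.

13045131

min exponent per shared prime: 3^4 · 11^5 = 13045131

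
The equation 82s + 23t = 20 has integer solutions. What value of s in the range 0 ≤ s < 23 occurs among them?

21

Euclid: 82 = 3·23 + 13; 23 = 1·13 + 10; 13 = 1·10 + 3; 10 = 3·3 + 1; 3 = 3·1 + 0 → gcd = 1; 20 = 1·20.
Back-substitution yields 82·(-7) + 23·(25) = 1, so one solution is s = -7·20 = -140, t = 25·20 = 500.
Solutions in s differ by 23/1 = 23; the one in [0, 23) is -140 mod 23 = 21.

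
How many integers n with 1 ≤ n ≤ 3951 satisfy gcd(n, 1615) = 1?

2819

1615 = 5·17·19. Inclusion–exclusion on these primes:
3951 − ⌊3951/5⌋ − ⌊3951/17⌋ − ⌊3951/19⌋ + ⌊3951/85⌋ + ⌊3951/95⌋ + ⌊3951/323⌋ − ⌊3951/1615⌋ = 2819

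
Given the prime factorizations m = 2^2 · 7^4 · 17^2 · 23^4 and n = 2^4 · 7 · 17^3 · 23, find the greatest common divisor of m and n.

min exponent per shared prime: 2^2 · 7 · 17^2 · 23 = 186116

186116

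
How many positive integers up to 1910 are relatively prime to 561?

Prime factors of 561: 3, 11, 17. Count integers ≤ 1910 divisible by none of them.
By inclusion–exclusion: 1910 − ⌊1910/3⌋ − ⌊1910/11⌋ − ⌊1910/17⌋ + ⌊1910/33⌋ + ⌊1910/51⌋ + ⌊1910/187⌋ − ⌊1910/561⌋ = 1090.

1090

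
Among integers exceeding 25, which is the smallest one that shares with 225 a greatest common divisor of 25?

225 = 25·9. Any t with gcd(t, 225) = 25 is a multiple of 25, say 25s, with s coprime to 9.
Need s > 25/25, so s ≥ 2. First s ≥ 2 with gcd(s, 9) = 1 is s = 2. Thus t = 25·2 = 50.

50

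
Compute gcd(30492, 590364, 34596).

36

gcd(30492, 590364): 590364 = 19·30492 + 11016; 30492 = 2·11016 + 8460; 11016 = 1·8460 + 2556; 8460 = 3·2556 + 792; 2556 = 3·792 + 180; 792 = 4·180 + 72; 180 = 2·72 + 36; 72 = 2·36 + 0 → 36
gcd(36, 34596): 34596 = 961·36 + 0 → 36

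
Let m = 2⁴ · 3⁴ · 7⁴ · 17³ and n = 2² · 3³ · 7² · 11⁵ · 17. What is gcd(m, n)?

min exponent per shared prime: 2² · 3³ · 7² · 17 = 89964

89964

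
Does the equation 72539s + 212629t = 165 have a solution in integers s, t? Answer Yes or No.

gcd(72539, 212629): 212629 = 2·72539 + 67551; 72539 = 1·67551 + 4988; 67551 = 13·4988 + 2707; 4988 = 1·2707 + 2281; 2707 = 1·2281 + 426; 2281 = 5·426 + 151; 426 = 2·151 + 124; 151 = 1·124 + 27; 124 = 4·27 + 16; 27 = 1·16 + 11; 16 = 1·11 + 5; 11 = 2·5 + 1; 5 = 5·1 + 0 → 1
1 divides 165, so a solution exists.

Yes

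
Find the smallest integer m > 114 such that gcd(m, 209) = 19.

Multiples of 19 above 114: 19·7, 19·8, … . Need the cofactor coprime to 209/19 = 11.
Checking s = 7, 8, … the first with gcd(s, 11) = 1 is s = 7, giving 133.

133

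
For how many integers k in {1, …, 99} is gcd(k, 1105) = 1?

70

Prime factors of 1105: 5, 13, 17. Count integers ≤ 99 divisible by none of them.
By inclusion–exclusion: 99 − ⌊99/5⌋ − ⌊99/13⌋ − ⌊99/17⌋ + ⌊99/65⌋ + ⌊99/85⌋ + ⌊99/221⌋ − ⌊99/1105⌋ = 70.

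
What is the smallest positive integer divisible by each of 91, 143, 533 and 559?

91 = 7 · 13; 143 = 11 · 13; 533 = 13 · 41; 559 = 13 · 43
lcm takes max exponent of each prime: 7 · 11 · 13 · 41 · 43 = 1764763

1764763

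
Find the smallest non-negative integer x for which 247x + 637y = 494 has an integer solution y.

gcd(247, 637) = 13 (Euclid: 637 = 2·247 + 143; 247 = 1·143 + 104; 143 = 1·104 + 39; 104 = 2·39 + 26; 39 = 1·26 + 13; 26 = 2·13 + 0), and 13 | 494.
Extended Euclid: 247·(-18) + 637·(7) = 13. Scale by 38: x₀ = -684.
General solution x = x₀ + 49t; reducing mod 49 gives x = 2 (and y = 0).

2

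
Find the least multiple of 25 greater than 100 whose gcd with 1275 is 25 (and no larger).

125

1275 = 25·51. Any x with gcd(x, 1275) = 25 is a multiple of 25, say 25s, with s coprime to 51.
Need s > 100/25, so s ≥ 5. First s ≥ 5 with gcd(s, 51) = 1 is s = 5. Thus x = 25·5 = 125.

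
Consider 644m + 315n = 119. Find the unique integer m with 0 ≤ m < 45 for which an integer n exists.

Reduce mod 315: 644m ≡ 119 (mod 315). With g = gcd(644, 315) = 7 dividing 119, divide through: 92m ≡ 17 (mod 45).
Since gcd(92, 45) = 1, m ≡ 17·(92)⁻¹ ≡ 31 (mod 45). Smallest non-negative: 31.

31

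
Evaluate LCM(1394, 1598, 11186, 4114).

55493746

1394 = 2 · 17 · 41; 1598 = 2 · 17 · 47; 11186 = 2 · 7 · 17 · 47; 4114 = 2 · 11² · 17
lcm takes max exponent of each prime: 2 · 7 · 11² · 17 · 41 · 47 = 55493746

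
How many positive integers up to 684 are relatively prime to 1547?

1547 = 7·13·17. Inclusion–exclusion on these primes:
684 − ⌊684/7⌋ − ⌊684/13⌋ − ⌊684/17⌋ + ⌊684/91⌋ + ⌊684/119⌋ + ⌊684/221⌋ − ⌊684/1547⌋ = 510

510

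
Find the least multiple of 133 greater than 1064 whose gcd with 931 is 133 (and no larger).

931 = 133·7. Any m with gcd(m, 931) = 133 is a multiple of 133, say 133s, with s coprime to 7.
Need s > 1064/133, so s ≥ 9. First s ≥ 9 with gcd(s, 7) = 1 is s = 9. Thus m = 133·9 = 1197.

1197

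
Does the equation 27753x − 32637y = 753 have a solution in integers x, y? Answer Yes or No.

No

By Bézout, 27753x − 32637y = 753 has integer solutions iff gcd(27753, 32637) | 753.
Euclid: 32637 = 1·27753 + 4884; 27753 = 5·4884 + 3333; 4884 = 1·3333 + 1551; 3333 = 2·1551 + 231; 1551 = 6·231 + 165; 231 = 1·165 + 66; 165 = 2·66 + 33; 66 = 2·33 + 0. gcd = 33; 753 mod 33 = 27. No.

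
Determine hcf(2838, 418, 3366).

22

gcd(2838, 418): 2838 = 6·418 + 330; 418 = 1·330 + 88; 330 = 3·88 + 66; 88 = 1·66 + 22; 66 = 3·22 + 0 → 22
gcd(22, 3366): 3366 = 153·22 + 0 → 22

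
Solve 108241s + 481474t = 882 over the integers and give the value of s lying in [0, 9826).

8754

Euclid: 481474 = 4·108241 + 48510; 108241 = 2·48510 + 11221; 48510 = 4·11221 + 3626; 11221 = 3·3626 + 343; 3626 = 10·343 + 196; 343 = 1·196 + 147; 196 = 1·147 + 49; 147 = 3·49 + 0 → gcd = 49; 882 = 49·18.
Back-substitution yields 108241·(-2789) + 481474·(627) = 49, so one solution is s = -2789·18 = -50202, t = 627·18 = 11286.
Solutions in s differ by 481474/49 = 9826; the one in [0, 9826) is -50202 mod 9826 = 8754.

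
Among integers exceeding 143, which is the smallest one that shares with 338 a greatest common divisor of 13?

195

338 = 13·26. Any k with gcd(k, 338) = 13 is a multiple of 13, say 13s, with s coprime to 26.
Need s > 143/13, so s ≥ 12. First s ≥ 12 with gcd(s, 26) = 1 is s = 15. Thus k = 13·15 = 195.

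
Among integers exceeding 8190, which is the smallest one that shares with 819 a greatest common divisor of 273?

Multiples of 273 above 8190: 273·31, 273·32, … . Need the cofactor coprime to 819/273 = 3.
Checking s = 31, 32, … the first with gcd(s, 3) = 1 is s = 31, giving 8463.

8463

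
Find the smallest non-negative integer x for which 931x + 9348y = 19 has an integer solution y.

Euclid: 9348 = 10·931 + 38; 931 = 24·38 + 19; 38 = 2·19 + 0 → gcd = 19; 19 = 19·1.
Back-substitution yields 931·(241) + 9348·(-24) = 19, so one solution is x = 241·1 = 241, y = -24·1 = -24.
Solutions in x differ by 9348/19 = 492; the one in [0, 492) is 241 mod 492 = 241.

241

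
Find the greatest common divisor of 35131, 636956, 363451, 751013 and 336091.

gcd(35131, 636956): 636956 = 18·35131 + 4598; 35131 = 7·4598 + 2945; 4598 = 1·2945 + 1653; 2945 = 1·1653 + 1292; 1653 = 1·1292 + 361; 1292 = 3·361 + 209; 361 = 1·209 + 152; 209 = 1·152 + 57; 152 = 2·57 + 38; 57 = 1·38 + 19; 38 = 2·19 + 0 → 19
gcd(19, 363451): 363451 = 19129·19 + 0 → 19
gcd(19, 751013): 751013 = 39527·19 + 0 → 19
gcd(19, 336091): 336091 = 17689·19 + 0 → 19

19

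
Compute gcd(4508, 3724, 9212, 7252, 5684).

196

gcd(4508, 3724): 4508 = 1·3724 + 784; 3724 = 4·784 + 588; 784 = 1·588 + 196; 588 = 3·196 + 0 → 196
gcd(196, 9212): 9212 = 47·196 + 0 → 196
gcd(196, 7252): 7252 = 37·196 + 0 → 196
gcd(196, 5684): 5684 = 29·196 + 0 → 196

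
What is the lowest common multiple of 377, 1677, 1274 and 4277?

224003598

lcm(377, 1677) = 377·1677/gcd = 632229/13 = 48633
lcm(48633, 1274) = 48633·1274/gcd = 61958442/13 = 4766034
lcm(4766034, 4277) = 4766034·4277/gcd = 20384327418/91 = 224003598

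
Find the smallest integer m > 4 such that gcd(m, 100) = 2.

6

100 = 2·50. Any m with gcd(m, 100) = 2 is a multiple of 2, say 2s, with s coprime to 50.
Need s > 4/2, so s ≥ 3. First s ≥ 3 with gcd(s, 50) = 1 is s = 3. Thus m = 2·3 = 6.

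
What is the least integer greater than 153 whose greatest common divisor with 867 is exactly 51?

204

gcd(t, 867) = 51 forces 51 | t; write t = 51s. Then gcd(51s, 51·17) = 51·gcd(s, 17), so need gcd(s, 17) = 1.
51s > 153 gives s ≥ 4. The least s ≥ 4 coprime to 17 is 4, so t = 51·4 = 204.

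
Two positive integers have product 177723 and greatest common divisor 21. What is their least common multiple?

8463

For any two positive integers, gcd × lcm equals their product. Hence lcm = 177723 / 21 = 8463.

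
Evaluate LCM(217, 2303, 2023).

217 = 7 · 31; 2303 = 7² · 47; 2023 = 7 · 17²
lcm takes max exponent of each prime: 7² · 17² · 31 · 47 = 20632577

20632577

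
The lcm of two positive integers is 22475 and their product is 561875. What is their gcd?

25

gcd·lcm = product, so gcd = 561875/22475 = 25.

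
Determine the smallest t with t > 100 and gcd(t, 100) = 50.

150

Multiples of 50 above 100: 50·3, 50·4, … . Need the cofactor coprime to 100/50 = 2.
Checking s = 3, 4, … the first with gcd(s, 2) = 1 is s = 3, giving 150.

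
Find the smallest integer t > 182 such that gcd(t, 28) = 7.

28 = 7·4. Any t with gcd(t, 28) = 7 is a multiple of 7, say 7s, with s coprime to 4.
Need s > 182/7, so s ≥ 27. First s ≥ 27 with gcd(s, 4) = 1 is s = 27. Thus t = 7·27 = 189.

189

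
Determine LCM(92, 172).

3956

92 = 2² · 23; 172 = 2² · 43
max exponents: 2² · 23 · 43 = 3956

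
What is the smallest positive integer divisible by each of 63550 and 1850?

gcd first: 63550 = 34·1850 + 650; 1850 = 2·650 + 550; 650 = 1·550 + 100; 550 = 5·100 + 50; 100 = 2·50 + 0 → gcd = 50
lcm = 63550·1850/gcd = 117567500/50 = 2351350

2351350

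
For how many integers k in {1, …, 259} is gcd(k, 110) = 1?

110 = 2·5·11. Inclusion–exclusion on these primes:
259 − ⌊259/2⌋ − ⌊259/5⌋ − ⌊259/11⌋ + ⌊259/10⌋ + ⌊259/22⌋ + ⌊259/55⌋ − ⌊259/110⌋ = 94

94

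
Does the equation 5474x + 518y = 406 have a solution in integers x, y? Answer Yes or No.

Yes

gcd(5474, 518): 5474 = 10·518 + 294; 518 = 1·294 + 224; 294 = 1·224 + 70; 224 = 3·70 + 14; 70 = 5·14 + 0 → 14
14 divides 406, so a solution exists.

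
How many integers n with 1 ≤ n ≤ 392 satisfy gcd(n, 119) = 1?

119 = 7·17. Inclusion–exclusion on these primes:
392 − ⌊392/7⌋ − ⌊392/17⌋ + ⌊392/119⌋ = 316

316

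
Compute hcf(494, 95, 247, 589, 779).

494 = 2 · 13 · 19; 95 = 5 · 19; 247 = 13 · 19; 589 = 19 · 31; 779 = 19 · 41
gcd takes min exponent of each prime: 19 = 19

19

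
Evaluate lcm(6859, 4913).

33698267

6859 = 19³; 4913 = 17³
max exponents: 17³ · 19³ = 33698267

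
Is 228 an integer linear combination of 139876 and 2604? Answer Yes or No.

gcd(139876, 2604): 139876 = 53·2604 + 1864; 2604 = 1·1864 + 740; 1864 = 2·740 + 384; 740 = 1·384 + 356; 384 = 1·356 + 28; 356 = 12·28 + 20; 28 = 1·20 + 8; 20 = 2·8 + 4; 8 = 2·4 + 0 → 4
4 divides 228, so a solution exists.

Yes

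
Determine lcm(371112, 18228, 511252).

47432938056

371112 = 2³ · 3 · 7 · 47²; 18228 = 2² · 3 · 7² · 31; 511252 = 2² · 7 · 19 · 31²
lcm takes max exponent of each prime: 2³ · 3 · 7² · 19 · 31² · 47² = 47432938056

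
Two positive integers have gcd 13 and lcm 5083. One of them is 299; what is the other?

Using pq = gcd(p,q)·lcm(p,q) = 13·5083 = 66079, we get q = 66079/299 = 221.

221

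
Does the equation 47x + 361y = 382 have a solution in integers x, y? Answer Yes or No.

Yes

By Bézout, 47x + 361y = 382 has integer solutions iff gcd(47, 361) | 382.
Euclid: 361 = 7·47 + 32; 47 = 1·32 + 15; 32 = 2·15 + 2; 15 = 7·2 + 1; 2 = 2·1 + 0. gcd = 1; 382 mod 1 = 0. Yes.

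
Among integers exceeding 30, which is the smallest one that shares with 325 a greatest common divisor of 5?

35

gcd(t, 325) = 5 forces 5 | t; write t = 5s. Then gcd(5s, 5·65) = 5·gcd(s, 65), so need gcd(s, 65) = 1.
5s > 30 gives s ≥ 7. The least s ≥ 7 coprime to 65 is 7, so t = 5·7 = 35.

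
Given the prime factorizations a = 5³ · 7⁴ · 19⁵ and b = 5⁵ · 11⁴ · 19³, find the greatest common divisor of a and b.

min exponent per shared prime: 5³ · 19³ = 857375

857375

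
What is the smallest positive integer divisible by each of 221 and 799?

gcd first: 799 = 3·221 + 136; 221 = 1·136 + 85; 136 = 1·85 + 51; 85 = 1·51 + 34; 51 = 1·34 + 17; 34 = 2·17 + 0 → gcd = 17
lcm = 221·799/gcd = 176579/17 = 10387

10387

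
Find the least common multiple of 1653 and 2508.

72732

gcd first: 2508 = 1·1653 + 855; 1653 = 1·855 + 798; 855 = 1·798 + 57; 798 = 14·57 + 0 → gcd = 57
lcm = 1653·2508/gcd = 4145724/57 = 72732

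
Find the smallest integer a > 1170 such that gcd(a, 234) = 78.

Multiples of 78 above 1170: 78·16, 78·17, … . Need the cofactor coprime to 234/78 = 3.
Checking s = 16, 17, … the first with gcd(s, 3) = 1 is s = 16, giving 1248.

1248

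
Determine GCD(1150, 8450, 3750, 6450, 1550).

50

gcd(1150, 8450): 8450 = 7·1150 + 400; 1150 = 2·400 + 350; 400 = 1·350 + 50; 350 = 7·50 + 0 → 50
gcd(50, 3750): 3750 = 75·50 + 0 → 50
gcd(50, 6450): 6450 = 129·50 + 0 → 50
gcd(50, 1550): 1550 = 31·50 + 0 → 50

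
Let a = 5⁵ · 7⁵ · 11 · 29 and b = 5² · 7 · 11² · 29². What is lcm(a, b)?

max exponent per prime: 5⁵ · 7⁵ · 11² · 29² = 5344678521875

5344678521875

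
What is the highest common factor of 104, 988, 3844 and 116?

gcd(104, 988): 988 = 9·104 + 52; 104 = 2·52 + 0 → 52
gcd(52, 3844): 3844 = 73·52 + 48; 52 = 1·48 + 4; 48 = 12·4 + 0 → 4
gcd(4, 116): 116 = 29·4 + 0 → 4

4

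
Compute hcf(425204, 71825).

2873

425204 = 2² · 13² · 17 · 37
71825 = 5² · 13² · 17
Common: 13² · 17 = 2873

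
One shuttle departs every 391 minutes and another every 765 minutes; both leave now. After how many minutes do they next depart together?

391 = 17 · 23; 765 = 3² · 5 · 17
max exponents: 3² · 5 · 17 · 23 = 17595

17595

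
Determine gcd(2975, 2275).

175

2975 = 5² · 7 · 17
2275 = 5² · 7 · 13
Common: 5² · 7 = 175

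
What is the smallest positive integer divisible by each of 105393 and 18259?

105393 = 3 · 19 · 43²; 18259 = 19 · 31²
max exponents: 3 · 19 · 31² · 43² = 101282673

101282673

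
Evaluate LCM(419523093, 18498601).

221927716197

gcd first: 419523093 = 22·18498601 + 12553871; 18498601 = 1·12553871 + 5944730; 12553871 = 2·5944730 + 664411; 5944730 = 8·664411 + 629442; 664411 = 1·629442 + 34969; 629442 = 18·34969 + 0 → gcd = 34969
lcm = 419523093·18498601/gcd = 7760590307692893/34969 = 221927716197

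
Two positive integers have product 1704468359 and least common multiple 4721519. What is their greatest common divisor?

361

gcd·lcm = product, so gcd = 1704468359/4721519 = 361.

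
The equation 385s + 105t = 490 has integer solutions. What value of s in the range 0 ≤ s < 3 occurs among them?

Reduce mod 105: 385s ≡ 490 (mod 105). With g = gcd(385, 105) = 35 dividing 490, divide through: 11s ≡ 14 (mod 3).
Since gcd(11, 3) = 1, s ≡ 14·(11)⁻¹ ≡ 1 (mod 3). Smallest non-negative: 1.

1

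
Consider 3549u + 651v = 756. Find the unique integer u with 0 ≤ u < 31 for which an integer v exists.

7

Euclid: 3549 = 5·651 + 294; 651 = 2·294 + 63; 294 = 4·63 + 42; 63 = 1·42 + 21; 42 = 2·21 + 0 → gcd = 21; 756 = 21·36.
Back-substitution yields 3549·(-11) + 651·(60) = 21, so one solution is u = -11·36 = -396, v = 60·36 = 2160.
Solutions in u differ by 651/21 = 31; the one in [0, 31) is -396 mod 31 = 7.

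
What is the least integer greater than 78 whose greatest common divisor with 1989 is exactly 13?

91

gcd(a, 1989) = 13 forces 13 | a; write a = 13s. Then gcd(13s, 13·153) = 13·gcd(s, 153), so need gcd(s, 153) = 1.
13s > 78 gives s ≥ 7. The least s ≥ 7 coprime to 153 is 7, so a = 13·7 = 91.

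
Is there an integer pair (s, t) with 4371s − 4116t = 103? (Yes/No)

No

By Bézout, 4371s − 4116t = 103 has integer solutions iff gcd(4371, 4116) | 103.
Euclid: 4371 = 1·4116 + 255; 4116 = 16·255 + 36; 255 = 7·36 + 3; 36 = 12·3 + 0. gcd = 3; 103 mod 3 = 1. No.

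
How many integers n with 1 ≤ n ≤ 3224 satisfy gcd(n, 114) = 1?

1018

114 = 2·3·19. Inclusion–exclusion on these primes:
3224 − ⌊3224/2⌋ − ⌊3224/3⌋ − ⌊3224/19⌋ + ⌊3224/6⌋ + ⌊3224/38⌋ + ⌊3224/57⌋ − ⌊3224/114⌋ = 1018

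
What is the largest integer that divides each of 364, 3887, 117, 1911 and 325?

364 = 2² · 7 · 13; 3887 = 13² · 23; 117 = 3² · 13; 1911 = 3 · 7² · 13; 325 = 5² · 13
gcd takes min exponent of each prime: 13 = 13

13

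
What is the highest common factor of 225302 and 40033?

Euclid: 225302 = 5·40033 + 25137; 40033 = 1·25137 + 14896; 25137 = 1·14896 + 10241; 14896 = 1·10241 + 4655; 10241 = 2·4655 + 931; 4655 = 5·931 + 0. Last nonzero remainder: 931.

931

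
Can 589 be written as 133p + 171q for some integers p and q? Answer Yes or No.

By Bézout, 133p + 171q = 589 has integer solutions iff gcd(133, 171) | 589.
Euclid: 171 = 1·133 + 38; 133 = 3·38 + 19; 38 = 2·19 + 0. gcd = 19; 589 mod 19 = 0. Yes.

Yes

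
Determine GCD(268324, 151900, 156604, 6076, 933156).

196

268324 = 2² · 7² · 37²; 151900 = 2² · 5² · 7² · 31; 156604 = 2² · 7² · 17 · 47; 6076 = 2² · 7² · 31; 933156 = 2² · 3² · 7² · 23²
gcd takes min exponent of each prime: 2² · 7² = 196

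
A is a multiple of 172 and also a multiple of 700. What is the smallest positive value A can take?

172 = 2² · 43; 700 = 2² · 5² · 7
max exponents: 2² · 5² · 7 · 43 = 30100

30100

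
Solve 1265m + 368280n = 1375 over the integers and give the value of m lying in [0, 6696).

2039

Reduce mod 368280: 1265m ≡ 1375 (mod 368280). With g = gcd(1265, 368280) = 55 dividing 1375, divide through: 23m ≡ 25 (mod 6696).
Since gcd(23, 6696) = 1, m ≡ 25·(23)⁻¹ ≡ 2039 (mod 6696). Smallest non-negative: 2039.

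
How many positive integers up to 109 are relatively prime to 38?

Prime factors of 38: 2, 19. Count integers ≤ 109 divisible by none of them.
By inclusion–exclusion: 109 − ⌊109/2⌋ − ⌊109/19⌋ + ⌊109/38⌋ = 52.

52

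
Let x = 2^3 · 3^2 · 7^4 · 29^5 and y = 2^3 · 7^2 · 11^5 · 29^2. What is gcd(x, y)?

min exponent per shared prime: 2^3 · 7^2 · 29^2 = 329672

329672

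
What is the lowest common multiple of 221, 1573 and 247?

508079

221 = 13 · 17; 1573 = 11² · 13; 247 = 13 · 19
lcm takes max exponent of each prime: 11² · 13 · 17 · 19 = 508079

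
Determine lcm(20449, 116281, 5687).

20449 = 11² · 13²; 116281 = 11² · 31²; 5687 = 11² · 47
lcm takes max exponent of each prime: 11² · 13² · 31² · 47 = 923619983

923619983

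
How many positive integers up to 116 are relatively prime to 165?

57

Prime factors of 165: 3, 5, 11. Count integers ≤ 116 divisible by none of them.
By inclusion–exclusion: 116 − ⌊116/3⌋ − ⌊116/5⌋ − ⌊116/11⌋ + ⌊116/15⌋ + ⌊116/33⌋ + ⌊116/55⌋ − ⌊116/165⌋ = 57.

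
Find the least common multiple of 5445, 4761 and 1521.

486788445

5445 = 3² · 5 · 11²; 4761 = 3² · 23²; 1521 = 3² · 13²
lcm takes max exponent of each prime: 3² · 5 · 11² · 13² · 23² = 486788445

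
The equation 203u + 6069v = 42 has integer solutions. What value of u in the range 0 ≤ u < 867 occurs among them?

60

Reduce mod 6069: 203u ≡ 42 (mod 6069). With g = gcd(203, 6069) = 7 dividing 42, divide through: 29u ≡ 6 (mod 867).
Since gcd(29, 867) = 1, u ≡ 6·(29)⁻¹ ≡ 60 (mod 867). Smallest non-negative: 60.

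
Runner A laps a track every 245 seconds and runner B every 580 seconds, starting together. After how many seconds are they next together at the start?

28420

245 = 5 · 7²; 580 = 2² · 5 · 29
max exponents: 2² · 5 · 7² · 29 = 28420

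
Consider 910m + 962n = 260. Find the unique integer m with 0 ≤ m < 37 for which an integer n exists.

Reduce mod 962: 910m ≡ 260 (mod 962). With g = gcd(910, 962) = 26 dividing 260, divide through: 35m ≡ 10 (mod 37).
Since gcd(35, 37) = 1, m ≡ 10·(35)⁻¹ ≡ 32 (mod 37). Smallest non-negative: 32.

32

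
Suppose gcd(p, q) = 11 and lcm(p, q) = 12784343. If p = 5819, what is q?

p·q = gcd·lcm = 11·12784343 = 140627773, so q = 140627773/5819 = 24167.

24167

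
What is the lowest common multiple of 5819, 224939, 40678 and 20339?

440035119238

5819 = 11 · 23²; 224939 = 11³ · 13²; 40678 = 2 · 11 · 43²; 20339 = 11 · 43²
lcm takes max exponent of each prime: 2 · 11³ · 13² · 23² · 43² = 440035119238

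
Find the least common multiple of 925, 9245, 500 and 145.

991988500

925 = 5² · 37; 9245 = 5 · 43²; 500 = 2² · 5³; 145 = 5 · 29
lcm takes max exponent of each prime: 2² · 5³ · 29 · 37 · 43² = 991988500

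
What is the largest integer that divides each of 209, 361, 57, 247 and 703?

19

209 = 11 · 19; 361 = 19²; 57 = 3 · 19; 247 = 13 · 19; 703 = 19 · 37
gcd takes min exponent of each prime: 19 = 19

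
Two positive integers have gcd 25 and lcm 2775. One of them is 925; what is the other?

75

p·q = gcd·lcm = 25·2775 = 69375, so q = 69375/925 = 75.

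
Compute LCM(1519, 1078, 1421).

1519 = 7² · 31; 1078 = 2 · 7² · 11; 1421 = 7² · 29
lcm takes max exponent of each prime: 2 · 7² · 11 · 29 · 31 = 969122

969122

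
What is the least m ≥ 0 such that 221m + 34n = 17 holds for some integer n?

gcd(221, 34) = 17 (Euclid: 221 = 6·34 + 17; 34 = 2·17 + 0), and 17 | 17.
Extended Euclid: 221·(1) + 34·(-6) = 17. Scale by 1: m₀ = 1.
General solution m = m₀ + 2t; reducing mod 2 gives m = 1 (and n = -6).

1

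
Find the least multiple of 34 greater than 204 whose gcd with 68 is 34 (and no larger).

238

68 = 34·2. Any t with gcd(t, 68) = 34 is a multiple of 34, say 34s, with s coprime to 2.
Need s > 204/34, so s ≥ 7. First s ≥ 7 with gcd(s, 2) = 1 is s = 7. Thus t = 34·7 = 238.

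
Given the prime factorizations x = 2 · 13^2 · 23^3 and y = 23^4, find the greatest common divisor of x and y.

12167

min exponent per shared prime: 23^3 = 12167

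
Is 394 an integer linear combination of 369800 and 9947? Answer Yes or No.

Yes

gcd(369800, 9947): 369800 = 37·9947 + 1761; 9947 = 5·1761 + 1142; 1761 = 1·1142 + 619; 1142 = 1·619 + 523; 619 = 1·523 + 96; 523 = 5·96 + 43; 96 = 2·43 + 10; 43 = 4·10 + 3; 10 = 3·3 + 1; 3 = 3·1 + 0 → 1
1 divides 394, so a solution exists.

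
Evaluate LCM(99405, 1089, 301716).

99405 = 3² · 5 · 47²; 1089 = 3² · 11²; 301716 = 2² · 3² · 17² · 29
lcm takes max exponent of each prime: 2² · 3² · 5 · 11² · 17² · 29 · 47² = 403226839620

403226839620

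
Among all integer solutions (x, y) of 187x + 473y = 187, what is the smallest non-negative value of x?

Euclid: 473 = 2·187 + 99; 187 = 1·99 + 88; 99 = 1·88 + 11; 88 = 8·11 + 0 → gcd = 11; 187 = 11·17.
Back-substitution yields 187·(-5) + 473·(2) = 11, so one solution is x = -5·17 = -85, y = 2·17 = 34.
Solutions in x differ by 473/11 = 43; the one in [0, 43) is -85 mod 43 = 1.

1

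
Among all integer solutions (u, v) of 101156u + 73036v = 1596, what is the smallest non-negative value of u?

439

Euclid: 101156 = 1·73036 + 28120; 73036 = 2·28120 + 16796; 28120 = 1·16796 + 11324; 16796 = 1·11324 + 5472; 11324 = 2·5472 + 380; 5472 = 14·380 + 152; 380 = 2·152 + 76; 152 = 2·76 + 0 → gcd = 76; 1596 = 76·21.
Back-substitution yields 101156·(387) + 73036·(-536) = 76, so one solution is u = 387·21 = 8127, v = -536·21 = -11256.
Solutions in u differ by 73036/76 = 961; the one in [0, 961) is 8127 mod 961 = 439.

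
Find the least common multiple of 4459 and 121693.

41740699

4459 = 7³ · 13; 121693 = 11 · 13 · 23 · 37
max exponents: 7³ · 11 · 13 · 23 · 37 = 41740699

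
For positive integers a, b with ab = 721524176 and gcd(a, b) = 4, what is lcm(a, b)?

180381044

gcd·lcm = product, so lcm = 721524176/4 = 180381044.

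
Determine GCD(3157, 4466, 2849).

3157 = 7 · 11 · 41; 4466 = 2 · 7 · 11 · 29; 2849 = 7 · 11 · 37
gcd takes min exponent of each prime: 7 · 11 = 77

77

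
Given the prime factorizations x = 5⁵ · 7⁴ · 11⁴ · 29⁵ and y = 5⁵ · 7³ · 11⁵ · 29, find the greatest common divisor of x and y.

455106334375

min exponent per shared prime: 5⁵ · 7³ · 11⁴ · 29 = 455106334375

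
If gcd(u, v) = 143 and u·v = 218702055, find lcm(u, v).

For any two positive integers, gcd × lcm equals their product. Hence lcm = 218702055 / 143 = 1529385.

1529385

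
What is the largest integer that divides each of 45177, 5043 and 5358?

3

45177 = 3 · 11 · 37²; 5043 = 3 · 41²; 5358 = 2 · 3 · 19 · 47
gcd takes min exponent of each prime: 3 = 3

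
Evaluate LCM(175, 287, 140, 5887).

24136700

175 = 5² · 7; 287 = 7 · 41; 140 = 2² · 5 · 7; 5887 = 7 · 29²
lcm takes max exponent of each prime: 2² · 5² · 7 · 29² · 41 = 24136700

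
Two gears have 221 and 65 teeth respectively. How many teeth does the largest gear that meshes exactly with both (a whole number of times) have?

Euclid: 221 = 3·65 + 26; 65 = 2·26 + 13; 26 = 2·13 + 0. Last nonzero remainder: 13.

13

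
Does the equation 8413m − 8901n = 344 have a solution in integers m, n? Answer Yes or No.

Yes

gcd(8413, 8901): 8901 = 1·8413 + 488; 8413 = 17·488 + 117; 488 = 4·117 + 20; 117 = 5·20 + 17; 20 = 1·17 + 3; 17 = 5·3 + 2; 3 = 1·2 + 1; 2 = 2·1 + 0 → 1
1 divides 344, so a solution exists.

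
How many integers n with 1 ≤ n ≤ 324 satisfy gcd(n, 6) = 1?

108

Prime factors of 6: 2, 3. Count integers ≤ 324 divisible by none of them.
By inclusion–exclusion: 324 − ⌊324/2⌋ − ⌊324/3⌋ + ⌊324/6⌋ = 108.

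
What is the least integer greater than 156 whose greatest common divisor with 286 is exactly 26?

182

gcd(a, 286) = 26 forces 26 | a; write a = 26s. Then gcd(26s, 26·11) = 26·gcd(s, 11), so need gcd(s, 11) = 1.
26s > 156 gives s ≥ 7. The least s ≥ 7 coprime to 11 is 7, so a = 26·7 = 182.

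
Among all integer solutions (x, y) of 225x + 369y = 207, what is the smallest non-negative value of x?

gcd(225, 369) = 9 (Euclid: 369 = 1·225 + 144; 225 = 1·144 + 81; 144 = 1·81 + 63; 81 = 1·63 + 18; 63 = 3·18 + 9; 18 = 2·9 + 0), and 9 | 207.
Extended Euclid: 225·(-18) + 369·(11) = 9. Scale by 23: x₀ = -414.
General solution x = x₀ + 41t; reducing mod 41 gives x = 37 (and y = -22).

37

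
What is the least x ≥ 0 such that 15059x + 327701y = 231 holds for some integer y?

gcd(15059, 327701) = 11 (Euclid: 327701 = 21·15059 + 11462; 15059 = 1·11462 + 3597; 11462 = 3·3597 + 671; 3597 = 5·671 + 242; 671 = 2·242 + 187; 242 = 1·187 + 55; 187 = 3·55 + 22; 55 = 2·22 + 11; 22 = 2·11 + 0), and 11 | 231.
Extended Euclid: 15059·(12208) + 327701·(-561) = 11. Scale by 21: x₀ = 256368.
General solution x = x₀ + 29791t; reducing mod 29791 gives x = 18040 (and y = -829).

18040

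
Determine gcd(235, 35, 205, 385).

gcd(235, 35): 235 = 6·35 + 25; 35 = 1·25 + 10; 25 = 2·10 + 5; 10 = 2·5 + 0 → 5
gcd(5, 205): 205 = 41·5 + 0 → 5
gcd(5, 385): 385 = 77·5 + 0 → 5

5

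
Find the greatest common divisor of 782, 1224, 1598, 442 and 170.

34

gcd(782, 1224): 1224 = 1·782 + 442; 782 = 1·442 + 340; 442 = 1·340 + 102; 340 = 3·102 + 34; 102 = 3·34 + 0 → 34
gcd(34, 1598): 1598 = 47·34 + 0 → 34
gcd(34, 442): 442 = 13·34 + 0 → 34
gcd(34, 170): 170 = 5·34 + 0 → 34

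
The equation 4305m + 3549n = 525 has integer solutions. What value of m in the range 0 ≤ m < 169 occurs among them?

165

Euclid: 4305 = 1·3549 + 756; 3549 = 4·756 + 525; 756 = 1·525 + 231; 525 = 2·231 + 63; 231 = 3·63 + 42; 63 = 1·42 + 21; 42 = 2·21 + 0 → gcd = 21; 525 = 21·25.
Back-substitution yields 4305·(-61) + 3549·(74) = 21, so one solution is m = -61·25 = -1525, n = 74·25 = 1850.
Solutions in m differ by 3549/21 = 169; the one in [0, 169) is -1525 mod 169 = 165.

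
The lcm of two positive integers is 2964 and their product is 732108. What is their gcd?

gcd·lcm = product, so gcd = 732108/2964 = 247.

247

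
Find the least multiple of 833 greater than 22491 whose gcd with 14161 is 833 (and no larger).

23324

gcd(x, 14161) = 833 forces 833 | x; write x = 833s. Then gcd(833s, 833·17) = 833·gcd(s, 17), so need gcd(s, 17) = 1.
833s > 22491 gives s ≥ 28. The least s ≥ 28 coprime to 17 is 28, so x = 833·28 = 23324.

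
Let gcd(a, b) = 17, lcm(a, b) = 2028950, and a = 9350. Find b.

3689

Using ab = gcd(a,b)·lcm(a,b) = 17·2028950 = 34492150, we get b = 34492150/9350 = 3689.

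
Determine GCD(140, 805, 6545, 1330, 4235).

gcd(140, 805): 805 = 5·140 + 105; 140 = 1·105 + 35; 105 = 3·35 + 0 → 35
gcd(35, 6545): 6545 = 187·35 + 0 → 35
gcd(35, 1330): 1330 = 38·35 + 0 → 35
gcd(35, 4235): 4235 = 121·35 + 0 → 35

35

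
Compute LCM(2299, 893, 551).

2299 = 11² · 19; 893 = 19 · 47; 551 = 19 · 29
lcm takes max exponent of each prime: 11² · 19 · 29 · 47 = 3133537

3133537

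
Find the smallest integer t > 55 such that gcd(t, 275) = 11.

66

Multiples of 11 above 55: 11·6, 11·7, … . Need the cofactor coprime to 275/11 = 25.
Checking s = 6, 7, … the first with gcd(s, 25) = 1 is s = 6, giving 66.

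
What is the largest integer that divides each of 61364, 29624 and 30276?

4

gcd(61364, 29624): 61364 = 2·29624 + 2116; 29624 = 14·2116 + 0 → 2116
gcd(2116, 30276): 30276 = 14·2116 + 652; 2116 = 3·652 + 160; 652 = 4·160 + 12; 160 = 13·12 + 4; 12 = 3·4 + 0 → 4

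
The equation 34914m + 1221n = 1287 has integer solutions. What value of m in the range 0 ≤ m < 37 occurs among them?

gcd(34914, 1221) = 33 (Euclid: 34914 = 28·1221 + 726; 1221 = 1·726 + 495; 726 = 1·495 + 231; 495 = 2·231 + 33; 231 = 7·33 + 0), and 33 | 1287.
Extended Euclid: 34914·(-5) + 1221·(143) = 33. Scale by 39: m₀ = -195.
General solution m = m₀ + 37t; reducing mod 37 gives m = 27 (and n = -771).

27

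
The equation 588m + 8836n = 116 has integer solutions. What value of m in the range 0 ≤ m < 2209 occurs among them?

gcd(588, 8836) = 4 (Euclid: 8836 = 15·588 + 16; 588 = 36·16 + 12; 16 = 1·12 + 4; 12 = 3·4 + 0), and 4 | 116.
Extended Euclid: 588·(-556) + 8836·(37) = 4. Scale by 29: m₀ = -16124.
General solution m = m₀ + 2209t; reducing mod 2209 gives m = 1548 (and n = -103).

1548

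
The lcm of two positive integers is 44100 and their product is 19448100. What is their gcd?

gcd·lcm = product, so gcd = 19448100/44100 = 441.

441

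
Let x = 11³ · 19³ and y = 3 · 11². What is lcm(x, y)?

27387987

max exponent per prime: 3 · 11³ · 19³ = 27387987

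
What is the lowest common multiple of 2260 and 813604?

2260 = 2² · 5 · 113; 813604 = 2² · 11² · 41²
max exponents: 2² · 5 · 11² · 41² · 113 = 459686260

459686260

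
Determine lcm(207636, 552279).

2940333396

gcd first: 552279 = 2·207636 + 137007; 207636 = 1·137007 + 70629; 137007 = 1·70629 + 66378; 70629 = 1·66378 + 4251; 66378 = 15·4251 + 2613; 4251 = 1·2613 + 1638; 2613 = 1·1638 + 975; 1638 = 1·975 + 663; 975 = 1·663 + 312; 663 = 2·312 + 39; 312 = 8·39 + 0 → gcd = 39
lcm = 207636·552279/gcd = 114673002444/39 = 2940333396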